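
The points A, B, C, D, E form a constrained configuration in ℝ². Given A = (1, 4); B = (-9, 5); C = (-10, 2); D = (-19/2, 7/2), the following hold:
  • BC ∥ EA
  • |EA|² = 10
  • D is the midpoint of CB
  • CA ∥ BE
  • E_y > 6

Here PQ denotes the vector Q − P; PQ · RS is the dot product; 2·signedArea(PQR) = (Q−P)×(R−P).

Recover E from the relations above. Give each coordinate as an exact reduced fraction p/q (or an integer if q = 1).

E = (2, 7)

1. E_x = 2  [BC ∥ EA ∩ CA ∥ BE]
2. E_y = 7  [BC ∥ EA ∩ CA ∥ BE]
   → E = (2, 7)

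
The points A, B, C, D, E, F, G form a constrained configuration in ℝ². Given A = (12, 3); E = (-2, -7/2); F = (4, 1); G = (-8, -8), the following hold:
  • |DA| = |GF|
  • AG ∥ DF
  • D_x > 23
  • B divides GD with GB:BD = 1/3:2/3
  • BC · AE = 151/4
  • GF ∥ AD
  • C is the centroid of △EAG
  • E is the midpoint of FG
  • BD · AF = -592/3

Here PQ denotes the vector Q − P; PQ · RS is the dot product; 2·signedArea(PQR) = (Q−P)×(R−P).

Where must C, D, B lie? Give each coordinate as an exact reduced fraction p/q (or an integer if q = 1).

1. C_x = 2/3  [C is the centroid of △EAG]
2. C_y = -17/6  [C is the centroid of △EAG]
   → C = (2/3, -17/6)
3. D_x = 24  [AG ∥ DF ∩ GF ∥ AD]
4. D_y = 12  [AG ∥ DF ∩ GF ∥ AD]
   → D = (24, 12)
5. B_x = 8/3  [B divides GD with GB:BD = 1/3:2/3]
6. B_y = -4/3  [B divides GD with GB:BD = 1/3:2/3]
   → B = (8/3, -4/3)

B = (8/3, -4/3)
C = (2/3, -17/6)
D = (24, 12)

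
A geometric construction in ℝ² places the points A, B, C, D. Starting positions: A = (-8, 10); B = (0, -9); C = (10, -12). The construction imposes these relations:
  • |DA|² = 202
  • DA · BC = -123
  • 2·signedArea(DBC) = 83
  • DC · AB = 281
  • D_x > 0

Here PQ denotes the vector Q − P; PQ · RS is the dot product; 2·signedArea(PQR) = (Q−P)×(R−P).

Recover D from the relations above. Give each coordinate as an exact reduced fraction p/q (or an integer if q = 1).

1. D_x = 1  [2·signedArea(DBC) = 83 ∩ DA · BC = -123]
2. D_y = -1  [2·signedArea(DBC) = 83 ∩ DA · BC = -123]
   → D = (1, -1)

D = (1, -1)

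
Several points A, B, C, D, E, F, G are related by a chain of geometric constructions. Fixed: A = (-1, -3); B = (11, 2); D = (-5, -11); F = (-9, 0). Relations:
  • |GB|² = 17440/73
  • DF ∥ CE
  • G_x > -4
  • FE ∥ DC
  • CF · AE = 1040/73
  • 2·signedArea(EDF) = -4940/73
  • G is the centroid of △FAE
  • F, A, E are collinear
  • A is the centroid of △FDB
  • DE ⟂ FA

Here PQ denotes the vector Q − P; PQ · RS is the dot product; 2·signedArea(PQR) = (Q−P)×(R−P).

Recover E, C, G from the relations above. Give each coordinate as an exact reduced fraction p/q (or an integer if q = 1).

C = (155/73, -998/73)
E = (-137/73, -195/73)
G = (-289/73, -138/73)

1. E_x = -137/73  [F, A, E are collinear ∩ DE ⟂ FA]
2. E_y = -195/73  [F, A, E are collinear ∩ DE ⟂ FA]
   → E = (-137/73, -195/73)
3. C_x = 155/73  [DF ∥ CE ∩ FE ∥ DC]
4. C_y = -998/73  [DF ∥ CE ∩ FE ∥ DC]
   → C = (155/73, -998/73)
5. G_x = -289/73  [G is the centroid of △FAE]
6. G_y = -138/73  [G is the centroid of △FAE]
   → G = (-289/73, -138/73)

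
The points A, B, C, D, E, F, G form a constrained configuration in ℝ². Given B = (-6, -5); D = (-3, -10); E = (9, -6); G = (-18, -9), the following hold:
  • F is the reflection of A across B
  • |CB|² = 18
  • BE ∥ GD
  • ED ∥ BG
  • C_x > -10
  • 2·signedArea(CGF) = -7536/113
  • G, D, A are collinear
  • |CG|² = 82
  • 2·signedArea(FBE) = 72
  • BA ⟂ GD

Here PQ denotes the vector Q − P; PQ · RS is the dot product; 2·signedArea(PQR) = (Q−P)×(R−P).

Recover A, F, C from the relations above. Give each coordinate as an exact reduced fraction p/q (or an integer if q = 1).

1. A_x = -714/113  [G, D, A are collinear ∩ BA ⟂ GD]
2. A_y = -1105/113  [G, D, A are collinear ∩ BA ⟂ GD]
   → A = (-714/113, -1105/113)
3. F_x = -642/113  [F is the reflection of A across B]
4. F_y = -25/113  [F is the reflection of A across B]
   → F = (-642/113, -25/113)
5. C_x = -9  [line -992/113·x + 1392/113·y + 2208/113 = 0 ∩ |CG|² = 82]
6. C_y = -8  [line -992/113·x + 1392/113·y + 2208/113 = 0 ∩ |CG|² = 82]
   → C = (-9, -8)

A = (-714/113, -1105/113)
C = (-9, -8)
F = (-642/113, -25/113)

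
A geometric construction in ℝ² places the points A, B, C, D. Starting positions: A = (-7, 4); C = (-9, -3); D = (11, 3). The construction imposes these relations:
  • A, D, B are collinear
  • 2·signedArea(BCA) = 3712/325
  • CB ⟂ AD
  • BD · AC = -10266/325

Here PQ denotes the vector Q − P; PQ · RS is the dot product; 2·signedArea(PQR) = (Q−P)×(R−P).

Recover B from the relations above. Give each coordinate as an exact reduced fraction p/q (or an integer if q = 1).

1. B_x = -2797/325  [A, D, B are collinear ∩ CB ⟂ AD]
2. B_y = 1329/325  [A, D, B are collinear ∩ CB ⟂ AD]
   → B = (-2797/325, 1329/325)

B = (-2797/325, 1329/325)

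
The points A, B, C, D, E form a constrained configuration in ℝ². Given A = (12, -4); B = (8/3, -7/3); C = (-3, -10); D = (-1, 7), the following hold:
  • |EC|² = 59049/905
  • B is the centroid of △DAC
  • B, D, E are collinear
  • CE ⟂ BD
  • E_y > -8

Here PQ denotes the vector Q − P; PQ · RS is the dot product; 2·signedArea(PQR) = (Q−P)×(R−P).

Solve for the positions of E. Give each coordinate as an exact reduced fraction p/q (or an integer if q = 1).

E = (4089/905, -6377/905)

1. E_x = 4089/905  [B, D, E are collinear ∩ CE ⟂ BD]
2. E_y = -6377/905  [B, D, E are collinear ∩ CE ⟂ BD]
   → E = (4089/905, -6377/905)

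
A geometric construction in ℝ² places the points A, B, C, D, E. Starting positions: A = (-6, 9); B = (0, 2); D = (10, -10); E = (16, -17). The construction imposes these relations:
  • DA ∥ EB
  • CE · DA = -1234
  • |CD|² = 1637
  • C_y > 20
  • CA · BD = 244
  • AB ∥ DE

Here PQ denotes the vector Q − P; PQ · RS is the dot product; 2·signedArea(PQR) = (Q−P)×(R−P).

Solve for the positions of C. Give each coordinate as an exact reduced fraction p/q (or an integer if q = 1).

C = (-16, 21)

1. C_x = -16  [CE · DA = -1234 ∩ CA · BD = 244]
2. C_y = 21  [CE · DA = -1234 ∩ CA · BD = 244]
   → C = (-16, 21)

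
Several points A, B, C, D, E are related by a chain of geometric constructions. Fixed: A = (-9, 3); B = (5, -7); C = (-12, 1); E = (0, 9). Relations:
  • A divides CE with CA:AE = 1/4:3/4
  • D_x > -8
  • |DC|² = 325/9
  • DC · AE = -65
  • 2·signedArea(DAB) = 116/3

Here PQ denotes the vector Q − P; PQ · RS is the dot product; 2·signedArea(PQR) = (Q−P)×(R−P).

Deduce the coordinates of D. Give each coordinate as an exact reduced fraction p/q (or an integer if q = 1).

D = (-7, 13/3)

1. D_x = -7  [DC · AE = -65 ∩ 2·signedArea(DAB) = 116/3]
2. D_y = 13/3  [DC · AE = -65 ∩ 2·signedArea(DAB) = 116/3]
   → D = (-7, 13/3)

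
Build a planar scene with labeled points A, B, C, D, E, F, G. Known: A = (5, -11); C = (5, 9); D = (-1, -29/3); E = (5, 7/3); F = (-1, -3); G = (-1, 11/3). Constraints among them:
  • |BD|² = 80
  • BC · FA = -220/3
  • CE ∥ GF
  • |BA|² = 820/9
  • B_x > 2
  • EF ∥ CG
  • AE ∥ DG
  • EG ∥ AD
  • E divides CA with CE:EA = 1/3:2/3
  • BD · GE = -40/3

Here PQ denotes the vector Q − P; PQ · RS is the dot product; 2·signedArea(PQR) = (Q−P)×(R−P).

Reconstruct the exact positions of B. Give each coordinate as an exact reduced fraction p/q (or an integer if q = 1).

1. B_x = 3  [BC · FA = -220/3 ∩ BD · GE = -40/3]
2. B_y = -5/3  [BC · FA = -220/3 ∩ BD · GE = -40/3]
   → B = (3, -5/3)

B = (3, -5/3)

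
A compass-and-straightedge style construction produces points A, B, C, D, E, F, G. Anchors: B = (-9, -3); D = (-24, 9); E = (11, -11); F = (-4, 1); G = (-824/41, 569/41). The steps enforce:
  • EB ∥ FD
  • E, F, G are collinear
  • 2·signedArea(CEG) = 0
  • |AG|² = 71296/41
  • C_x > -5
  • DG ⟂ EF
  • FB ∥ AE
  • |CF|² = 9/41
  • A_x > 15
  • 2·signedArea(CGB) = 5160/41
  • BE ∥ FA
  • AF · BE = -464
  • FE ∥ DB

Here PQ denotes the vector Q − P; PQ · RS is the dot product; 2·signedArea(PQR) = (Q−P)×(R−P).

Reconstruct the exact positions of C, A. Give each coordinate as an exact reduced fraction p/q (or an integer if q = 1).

1. C_x = -179/41  [2·signedArea(CEG) = 0 ∩ 2·signedArea(CGB) = 5160/41]
2. C_y = 53/41  [2·signedArea(CEG) = 0 ∩ 2·signedArea(CGB) = 5160/41]
   → C = (-179/41, 53/41)
3. A_x = 16  [FB ∥ AE ∩ BE ∥ FA]
4. A_y = -7  [FB ∥ AE ∩ BE ∥ FA]
   → A = (16, -7)

A = (16, -7)
C = (-179/41, 53/41)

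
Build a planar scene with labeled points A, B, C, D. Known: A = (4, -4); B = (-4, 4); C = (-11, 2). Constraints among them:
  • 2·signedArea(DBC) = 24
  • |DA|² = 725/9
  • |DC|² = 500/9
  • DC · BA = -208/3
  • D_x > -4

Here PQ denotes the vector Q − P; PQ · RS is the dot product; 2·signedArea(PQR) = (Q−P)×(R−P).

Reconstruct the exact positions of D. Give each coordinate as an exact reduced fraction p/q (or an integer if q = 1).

1. D_x = -11/3  [2·signedArea(DBC) = 24 ∩ DC · BA = -208/3]
2. D_y = 2/3  [2·signedArea(DBC) = 24 ∩ DC · BA = -208/3]
   → D = (-11/3, 2/3)

D = (-11/3, 2/3)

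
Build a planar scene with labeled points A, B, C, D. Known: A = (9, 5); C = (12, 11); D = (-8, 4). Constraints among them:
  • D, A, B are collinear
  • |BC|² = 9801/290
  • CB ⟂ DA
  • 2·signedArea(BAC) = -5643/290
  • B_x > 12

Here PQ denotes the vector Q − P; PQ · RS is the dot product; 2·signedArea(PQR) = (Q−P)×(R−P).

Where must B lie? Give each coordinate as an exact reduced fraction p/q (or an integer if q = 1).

B = (3579/290, 1507/290)

1. B_x = 3579/290  [D, A, B are collinear ∩ CB ⟂ DA]
2. B_y = 1507/290  [D, A, B are collinear ∩ CB ⟂ DA]
   → B = (3579/290, 1507/290)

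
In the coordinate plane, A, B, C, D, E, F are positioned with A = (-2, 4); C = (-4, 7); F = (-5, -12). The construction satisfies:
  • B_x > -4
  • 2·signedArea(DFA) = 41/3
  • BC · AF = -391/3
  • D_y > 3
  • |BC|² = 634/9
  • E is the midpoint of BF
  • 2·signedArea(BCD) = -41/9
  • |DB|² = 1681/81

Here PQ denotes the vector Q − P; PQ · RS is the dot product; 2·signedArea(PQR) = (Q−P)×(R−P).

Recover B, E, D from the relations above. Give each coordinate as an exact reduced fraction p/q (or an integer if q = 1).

B = (-3, -4/3)
D = (-3, 29/9)
E = (-4, -20/3)

1. B_x = -3  [line 3·x + 16·y + 91/3 = 0 ∩ |BC|² = 634/9]
2. B_y = -4/3  [line 3·x + 16·y + 91/3 = 0 ∩ |BC|² = 634/9]
   → B = (-3, -4/3)
3. E_x = -4  [E is the midpoint of BF]
4. E_y = -20/3  [E is the midpoint of BF]
   → E = (-4, -20/3)
5. D_x = -3  [2·signedArea(DFA) = 41/3 ∩ 2·signedArea(BCD) = -41/9]
6. D_y = 29/9  [2·signedArea(DFA) = 41/3 ∩ 2·signedArea(BCD) = -41/9]
   → D = (-3, 29/9)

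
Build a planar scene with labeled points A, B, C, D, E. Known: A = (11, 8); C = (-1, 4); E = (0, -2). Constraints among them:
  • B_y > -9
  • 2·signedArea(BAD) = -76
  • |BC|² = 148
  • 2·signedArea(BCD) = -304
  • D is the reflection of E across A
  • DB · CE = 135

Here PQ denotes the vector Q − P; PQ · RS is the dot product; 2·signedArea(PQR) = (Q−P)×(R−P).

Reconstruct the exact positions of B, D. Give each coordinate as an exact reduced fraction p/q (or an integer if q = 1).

1. D_x = 22  [D is the reflection of E across A]
2. D_y = 18  [D is the reflection of E across A]
   → D = (22, 18)
3. B_x = 1  [2·signedArea(BAD) = -76 ∩ DB · CE = 135]
4. B_y = -8  [2·signedArea(BAD) = -76 ∩ DB · CE = 135]
   → B = (1, -8)

B = (1, -8)
D = (22, 18)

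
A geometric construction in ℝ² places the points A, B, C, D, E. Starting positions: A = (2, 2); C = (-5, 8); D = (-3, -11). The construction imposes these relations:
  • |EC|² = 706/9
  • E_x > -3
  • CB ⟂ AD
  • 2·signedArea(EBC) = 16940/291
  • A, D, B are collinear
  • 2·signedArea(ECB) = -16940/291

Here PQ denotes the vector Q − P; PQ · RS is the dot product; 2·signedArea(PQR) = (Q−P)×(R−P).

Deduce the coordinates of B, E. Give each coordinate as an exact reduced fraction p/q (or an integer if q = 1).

B = (603/194, 947/194)
E = (-2, -1/3)

1. B_x = 603/194  [A, D, B are collinear ∩ CB ⟂ AD]
2. B_y = 947/194  [A, D, B are collinear ∩ CB ⟂ AD]
   → B = (603/194, 947/194)
3. E_x = -2  [line -605/194·x + -1573/194·y + -5203/582 = 0 ∩ |EC|² = 706/9]
4. E_y = -1/3  [line -605/194·x + -1573/194·y + -5203/582 = 0 ∩ |EC|² = 706/9]
   → E = (-2, -1/3)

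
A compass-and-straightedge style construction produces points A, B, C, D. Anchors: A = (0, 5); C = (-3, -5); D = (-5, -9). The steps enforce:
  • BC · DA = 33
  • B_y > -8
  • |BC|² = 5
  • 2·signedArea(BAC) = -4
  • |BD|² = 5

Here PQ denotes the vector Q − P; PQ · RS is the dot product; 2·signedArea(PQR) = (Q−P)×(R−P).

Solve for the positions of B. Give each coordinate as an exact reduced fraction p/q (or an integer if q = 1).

1. B_x = -4  [2·signedArea(BAC) = -4 ∩ BC · DA = 33]
2. B_y = -7  [2·signedArea(BAC) = -4 ∩ BC · DA = 33]
   → B = (-4, -7)

B = (-4, -7)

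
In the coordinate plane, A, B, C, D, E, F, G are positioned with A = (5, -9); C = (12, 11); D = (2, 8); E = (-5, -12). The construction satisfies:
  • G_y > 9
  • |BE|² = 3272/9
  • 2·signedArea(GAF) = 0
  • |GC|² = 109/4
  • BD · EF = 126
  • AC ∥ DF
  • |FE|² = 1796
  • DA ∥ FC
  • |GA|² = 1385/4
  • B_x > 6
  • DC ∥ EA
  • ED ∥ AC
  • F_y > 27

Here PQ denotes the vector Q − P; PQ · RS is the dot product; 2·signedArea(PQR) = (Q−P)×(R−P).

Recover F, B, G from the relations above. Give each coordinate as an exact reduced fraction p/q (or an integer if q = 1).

B = (19/3, 10/3)
F = (9, 28)
G = (7, 19/2)

1. F_x = 9  [DA ∥ FC ∩ AC ∥ DF]
2. F_y = 28  [DA ∥ FC ∩ AC ∥ DF]
   → F = (9, 28)
3. B_x = 19/3  [line -14·x + -40·y + 222 = 0 ∩ |BE|² = 3272/9]
4. B_y = 10/3  [line -14·x + -40·y + 222 = 0 ∩ |BE|² = 3272/9]
   → B = (19/3, 10/3)
5. G_x = 7  [line -37·x + 4·y + 221 = 0 ∩ |GA|² = 1385/4]
6. G_y = 19/2  [line -37·x + 4·y + 221 = 0 ∩ |GA|² = 1385/4]
   → G = (7, 19/2)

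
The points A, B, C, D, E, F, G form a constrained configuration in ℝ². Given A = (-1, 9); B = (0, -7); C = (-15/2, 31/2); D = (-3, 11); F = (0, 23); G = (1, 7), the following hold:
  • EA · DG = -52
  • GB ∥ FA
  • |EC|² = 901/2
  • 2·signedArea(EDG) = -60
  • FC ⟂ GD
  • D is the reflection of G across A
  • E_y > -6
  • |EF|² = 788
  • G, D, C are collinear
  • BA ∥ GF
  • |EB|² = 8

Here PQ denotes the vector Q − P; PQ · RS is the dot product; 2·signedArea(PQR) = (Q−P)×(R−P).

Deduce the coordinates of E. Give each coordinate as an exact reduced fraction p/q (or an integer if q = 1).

E = (-2, -5)

1. E_x = -2  [2·signedArea(EDG) = -60 ∩ EA · DG = -52]
2. E_y = -5  [2·signedArea(EDG) = -60 ∩ EA · DG = -52]
   → E = (-2, -5)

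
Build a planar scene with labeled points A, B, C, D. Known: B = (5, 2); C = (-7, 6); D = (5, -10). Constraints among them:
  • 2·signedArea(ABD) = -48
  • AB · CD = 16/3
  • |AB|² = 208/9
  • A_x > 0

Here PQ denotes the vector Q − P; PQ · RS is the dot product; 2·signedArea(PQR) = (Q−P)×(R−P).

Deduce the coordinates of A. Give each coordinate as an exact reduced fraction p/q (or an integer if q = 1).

A = (1, -2/3)

1. A_x = 1  [AB · CD = 16/3 ∩ 2·signedArea(ABD) = -48]
2. A_y = -2/3  [AB · CD = 16/3 ∩ 2·signedArea(ABD) = -48]
   → A = (1, -2/3)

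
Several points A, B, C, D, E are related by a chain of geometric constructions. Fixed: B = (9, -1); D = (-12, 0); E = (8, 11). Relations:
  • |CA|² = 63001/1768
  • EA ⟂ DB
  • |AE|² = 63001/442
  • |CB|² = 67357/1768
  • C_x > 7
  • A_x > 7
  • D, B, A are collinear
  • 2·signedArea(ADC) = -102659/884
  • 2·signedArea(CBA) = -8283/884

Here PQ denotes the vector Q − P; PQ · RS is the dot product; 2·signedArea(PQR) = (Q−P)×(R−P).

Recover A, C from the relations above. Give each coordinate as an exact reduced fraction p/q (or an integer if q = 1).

A = (3285/442, -409/442)
C = (6821/884, 4453/884)

1. A_x = 3285/442  [D, B, A are collinear ∩ EA ⟂ DB]
2. A_y = -409/442  [D, B, A are collinear ∩ EA ⟂ DB]
   → A = (3285/442, -409/442)
3. C_x = 6821/884  [line -33/442·x + -693/442·y + 7491/884 = 0 ∩ |CA|² = 63001/1768]
4. C_y = 4453/884  [line -33/442·x + -693/442·y + 7491/884 = 0 ∩ |CA|² = 63001/1768]
   → C = (6821/884, 4453/884)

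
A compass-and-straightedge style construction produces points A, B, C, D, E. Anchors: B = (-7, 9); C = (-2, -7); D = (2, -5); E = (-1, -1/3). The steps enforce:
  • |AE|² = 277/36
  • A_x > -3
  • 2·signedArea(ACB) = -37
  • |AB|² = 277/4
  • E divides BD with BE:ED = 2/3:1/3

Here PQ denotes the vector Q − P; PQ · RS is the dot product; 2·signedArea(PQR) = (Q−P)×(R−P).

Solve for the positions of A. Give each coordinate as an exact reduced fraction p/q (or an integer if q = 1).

A = (-5/2, 2)

1. A_x = -5/2  [line -16·x + -5·y + -30 = 0 ∩ |AB|² = 277/4]
2. A_y = 2  [line -16·x + -5·y + -30 = 0 ∩ |AB|² = 277/4]
   → A = (-5/2, 2)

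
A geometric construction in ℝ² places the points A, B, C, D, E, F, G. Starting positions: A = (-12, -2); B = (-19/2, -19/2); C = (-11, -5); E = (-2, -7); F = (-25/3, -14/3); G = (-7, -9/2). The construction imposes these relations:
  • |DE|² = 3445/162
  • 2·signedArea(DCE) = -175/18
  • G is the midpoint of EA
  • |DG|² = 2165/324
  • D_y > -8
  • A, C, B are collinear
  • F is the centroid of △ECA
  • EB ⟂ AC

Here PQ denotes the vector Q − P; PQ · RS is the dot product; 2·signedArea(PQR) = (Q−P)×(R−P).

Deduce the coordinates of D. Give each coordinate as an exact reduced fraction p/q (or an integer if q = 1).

1. D_x = -119/18  [line 2·x + 9·y + 1381/18 = 0 ∩ |DE|² = 3445/162]
2. D_y = -127/18  [line 2·x + 9·y + 1381/18 = 0 ∩ |DE|² = 3445/162]
   → D = (-119/18, -127/18)

D = (-119/18, -127/18)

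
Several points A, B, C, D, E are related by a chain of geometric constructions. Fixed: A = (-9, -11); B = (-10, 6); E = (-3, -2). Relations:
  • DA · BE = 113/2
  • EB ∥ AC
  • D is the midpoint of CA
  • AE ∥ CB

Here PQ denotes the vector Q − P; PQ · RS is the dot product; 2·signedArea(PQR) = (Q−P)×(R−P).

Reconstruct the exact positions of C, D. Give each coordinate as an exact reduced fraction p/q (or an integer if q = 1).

1. C_x = -16  [AE ∥ CB ∩ EB ∥ AC]
2. C_y = -3  [AE ∥ CB ∩ EB ∥ AC]
   → C = (-16, -3)
3. D_x = -25/2  [D is the midpoint of CA]
4. D_y = -7  [D is the midpoint of CA]
   → D = (-25/2, -7)

C = (-16, -3)
D = (-25/2, -7)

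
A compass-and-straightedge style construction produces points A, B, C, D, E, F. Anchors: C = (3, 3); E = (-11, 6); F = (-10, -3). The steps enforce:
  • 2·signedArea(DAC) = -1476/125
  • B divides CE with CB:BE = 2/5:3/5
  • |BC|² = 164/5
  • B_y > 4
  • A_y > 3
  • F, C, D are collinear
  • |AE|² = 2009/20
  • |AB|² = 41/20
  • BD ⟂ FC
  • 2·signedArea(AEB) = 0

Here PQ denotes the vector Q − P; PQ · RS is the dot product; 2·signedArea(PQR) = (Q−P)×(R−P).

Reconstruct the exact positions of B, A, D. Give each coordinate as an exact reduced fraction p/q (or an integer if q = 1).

A = (-6/5, 39/10)
B = (-13/5, 21/5)
D = (-29/25, 27/25)

1. B_x = -13/5  [B divides CE with CB:BE = 2/5:3/5]
2. B_y = 21/5  [B divides CE with CB:BE = 2/5:3/5]
   → B = (-13/5, 21/5)
3. D_x = -29/25  [F, C, D are collinear ∩ BD ⟂ FC]
4. D_y = 27/25  [F, C, D are collinear ∩ BD ⟂ FC]
   → D = (-29/25, 27/25)
5. A_x = -6/5  [2·signedArea(AEB) = 0 ∩ 2·signedArea(DAC) = -1476/125]
6. A_y = 39/10  [2·signedArea(AEB) = 0 ∩ 2·signedArea(DAC) = -1476/125]
   → A = (-6/5, 39/10)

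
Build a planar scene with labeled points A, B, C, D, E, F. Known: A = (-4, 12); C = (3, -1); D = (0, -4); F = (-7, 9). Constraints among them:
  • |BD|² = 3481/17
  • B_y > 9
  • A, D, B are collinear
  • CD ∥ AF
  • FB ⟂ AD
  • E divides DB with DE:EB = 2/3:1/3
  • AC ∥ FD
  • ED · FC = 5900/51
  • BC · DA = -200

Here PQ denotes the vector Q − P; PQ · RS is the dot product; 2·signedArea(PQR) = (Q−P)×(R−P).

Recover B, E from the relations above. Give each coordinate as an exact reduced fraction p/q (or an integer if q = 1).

B = (-59/17, 168/17)
E = (-118/51, 268/51)

1. B_x = -59/17  [A, D, B are collinear ∩ FB ⟂ AD]
2. B_y = 168/17  [A, D, B are collinear ∩ FB ⟂ AD]
   → B = (-59/17, 168/17)
3. E_x = -118/51  [E divides DB with DE:EB = 2/3:1/3]
4. E_y = 268/51  [E divides DB with DE:EB = 2/3:1/3]
   → E = (-118/51, 268/51)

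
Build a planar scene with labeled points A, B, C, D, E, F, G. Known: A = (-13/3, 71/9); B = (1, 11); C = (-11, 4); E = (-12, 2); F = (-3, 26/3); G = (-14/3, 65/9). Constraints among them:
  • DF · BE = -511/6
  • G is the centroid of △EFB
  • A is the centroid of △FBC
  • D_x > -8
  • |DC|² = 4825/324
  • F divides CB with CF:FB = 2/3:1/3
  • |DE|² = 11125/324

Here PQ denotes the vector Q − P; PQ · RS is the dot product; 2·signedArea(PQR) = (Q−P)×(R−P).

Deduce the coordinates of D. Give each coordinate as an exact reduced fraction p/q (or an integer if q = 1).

D = (-23/3, 107/18)

1. D_x = -23/3  [line 13·x + 9·y + 277/6 = 0 ∩ |DC|² = 4825/324]
2. D_y = 107/18  [line 13·x + 9·y + 277/6 = 0 ∩ |DC|² = 4825/324]
   → D = (-23/3, 107/18)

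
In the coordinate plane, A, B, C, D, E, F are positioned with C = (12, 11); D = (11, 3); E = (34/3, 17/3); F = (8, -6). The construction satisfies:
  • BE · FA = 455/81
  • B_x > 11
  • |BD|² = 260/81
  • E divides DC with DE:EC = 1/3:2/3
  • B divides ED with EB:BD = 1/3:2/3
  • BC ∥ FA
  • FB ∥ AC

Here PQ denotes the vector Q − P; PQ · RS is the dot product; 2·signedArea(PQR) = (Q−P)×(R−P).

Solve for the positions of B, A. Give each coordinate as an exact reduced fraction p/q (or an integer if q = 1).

1. B_x = 101/9  [B divides ED with EB:BD = 1/3:2/3]
2. B_y = 43/9  [B divides ED with EB:BD = 1/3:2/3]
   → B = (101/9, 43/9)
3. A_x = 79/9  [FB ∥ AC ∩ BC ∥ FA]
4. A_y = 2/9  [FB ∥ AC ∩ BC ∥ FA]
   → A = (79/9, 2/9)

A = (79/9, 2/9)
B = (101/9, 43/9)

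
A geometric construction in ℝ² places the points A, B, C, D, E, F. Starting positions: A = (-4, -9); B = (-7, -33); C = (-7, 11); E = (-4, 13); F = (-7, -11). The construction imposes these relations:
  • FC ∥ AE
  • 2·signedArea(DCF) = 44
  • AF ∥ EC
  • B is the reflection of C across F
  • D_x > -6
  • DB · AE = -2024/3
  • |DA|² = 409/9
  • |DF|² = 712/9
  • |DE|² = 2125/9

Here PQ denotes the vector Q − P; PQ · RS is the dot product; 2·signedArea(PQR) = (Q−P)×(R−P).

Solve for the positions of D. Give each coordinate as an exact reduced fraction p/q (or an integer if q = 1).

1. D_x = -5  [2·signedArea(DCF) = 44 ∩ DB · AE = -2024/3]
2. D_y = -7/3  [2·signedArea(DCF) = 44 ∩ DB · AE = -2024/3]
   → D = (-5, -7/3)

D = (-5, -7/3)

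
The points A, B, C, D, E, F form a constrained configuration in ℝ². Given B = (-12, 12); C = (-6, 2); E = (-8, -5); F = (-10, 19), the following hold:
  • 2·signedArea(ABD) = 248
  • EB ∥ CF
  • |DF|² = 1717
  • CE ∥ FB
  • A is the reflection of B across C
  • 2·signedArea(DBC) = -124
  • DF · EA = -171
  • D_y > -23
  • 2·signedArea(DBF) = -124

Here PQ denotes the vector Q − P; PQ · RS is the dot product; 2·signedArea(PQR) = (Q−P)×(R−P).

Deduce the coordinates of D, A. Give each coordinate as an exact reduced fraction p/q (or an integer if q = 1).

A = (0, -8)
D = (-4, -22)

1. D_x = -4  [2·signedArea(DBC) = -124 ∩ 2·signedArea(DBF) = -124]
2. D_y = -22  [2·signedArea(DBC) = -124 ∩ 2·signedArea(DBF) = -124]
   → D = (-4, -22)
3. A_x = 0  [A is the reflection of B across C]
4. A_y = -8  [A is the reflection of B across C]
   → A = (0, -8)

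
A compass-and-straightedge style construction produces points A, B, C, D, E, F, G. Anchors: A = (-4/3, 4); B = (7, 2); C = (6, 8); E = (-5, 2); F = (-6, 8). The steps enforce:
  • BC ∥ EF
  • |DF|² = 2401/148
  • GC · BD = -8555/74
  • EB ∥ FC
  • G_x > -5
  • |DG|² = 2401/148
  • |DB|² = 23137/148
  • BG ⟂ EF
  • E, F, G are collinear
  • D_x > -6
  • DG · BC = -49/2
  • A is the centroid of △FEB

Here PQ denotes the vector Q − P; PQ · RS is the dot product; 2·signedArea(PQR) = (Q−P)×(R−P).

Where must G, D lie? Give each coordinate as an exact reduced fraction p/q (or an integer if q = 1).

1. G_x = -173/37  [E, F, G are collinear ∩ BG ⟂ EF]
2. G_y = 2/37  [E, F, G are collinear ∩ BG ⟂ EF]
   → G = (-173/37, 2/37)
3. D_x = -395/74  [DG · BC = -49/2 ∩ GC · BD = -8555/74]
4. D_y = 149/37  [DG · BC = -49/2 ∩ GC · BD = -8555/74]
   → D = (-395/74, 149/37)

D = (-395/74, 149/37)
G = (-173/37, 2/37)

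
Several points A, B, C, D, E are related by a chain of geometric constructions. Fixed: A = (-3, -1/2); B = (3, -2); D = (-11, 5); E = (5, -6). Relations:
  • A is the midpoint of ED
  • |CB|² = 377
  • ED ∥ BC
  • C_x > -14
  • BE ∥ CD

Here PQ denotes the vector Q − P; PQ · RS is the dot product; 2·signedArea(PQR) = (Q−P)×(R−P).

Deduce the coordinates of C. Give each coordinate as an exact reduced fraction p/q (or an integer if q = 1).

1. C_x = -13  [BE ∥ CD ∩ ED ∥ BC]
2. C_y = 9  [BE ∥ CD ∩ ED ∥ BC]
   → C = (-13, 9)

C = (-13, 9)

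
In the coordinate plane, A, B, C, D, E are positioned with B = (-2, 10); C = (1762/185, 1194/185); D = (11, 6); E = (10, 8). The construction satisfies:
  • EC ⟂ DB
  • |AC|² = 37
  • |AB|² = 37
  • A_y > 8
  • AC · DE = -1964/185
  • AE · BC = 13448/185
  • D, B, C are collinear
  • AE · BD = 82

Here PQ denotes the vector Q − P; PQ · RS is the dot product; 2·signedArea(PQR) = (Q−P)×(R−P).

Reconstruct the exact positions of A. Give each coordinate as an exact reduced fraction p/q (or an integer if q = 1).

1. A_x = 4  [AE · BC = 13448/185 ∩ AC · DE = -1964/185]
2. A_y = 9  [AE · BC = 13448/185 ∩ AC · DE = -1964/185]
   → A = (4, 9)

A = (4, 9)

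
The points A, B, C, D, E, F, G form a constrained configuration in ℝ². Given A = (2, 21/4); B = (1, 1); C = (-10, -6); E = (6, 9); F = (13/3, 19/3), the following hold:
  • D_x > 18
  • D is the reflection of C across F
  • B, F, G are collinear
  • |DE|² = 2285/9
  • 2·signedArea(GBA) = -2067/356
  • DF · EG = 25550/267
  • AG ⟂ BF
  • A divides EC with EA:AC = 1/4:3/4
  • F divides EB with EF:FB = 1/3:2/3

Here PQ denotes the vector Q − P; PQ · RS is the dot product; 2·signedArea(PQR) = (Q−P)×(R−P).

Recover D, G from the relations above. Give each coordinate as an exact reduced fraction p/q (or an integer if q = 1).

1. D_x = 56/3  [D is the reflection of C across F]
2. D_y = 56/3  [D is the reflection of C across F]
   → D = (56/3, 56/3)
3. G_x = 284/89  [B, F, G are collinear ∩ AG ⟂ BF]
4. G_y = 401/89  [B, F, G are collinear ∩ AG ⟂ BF]
   → G = (284/89, 401/89)

D = (56/3, 56/3)
G = (284/89, 401/89)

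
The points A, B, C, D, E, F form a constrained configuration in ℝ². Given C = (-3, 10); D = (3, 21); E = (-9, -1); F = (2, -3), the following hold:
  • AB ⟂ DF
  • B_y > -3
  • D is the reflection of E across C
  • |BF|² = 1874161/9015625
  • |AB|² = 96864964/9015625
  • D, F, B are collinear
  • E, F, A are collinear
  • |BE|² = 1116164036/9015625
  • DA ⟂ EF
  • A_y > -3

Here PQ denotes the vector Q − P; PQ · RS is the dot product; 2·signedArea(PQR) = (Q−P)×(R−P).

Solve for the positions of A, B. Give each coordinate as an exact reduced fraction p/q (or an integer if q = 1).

A = (-157/125, -301/125)
B = (145619/72125, -183519/72125)

1. A_x = -157/125  [E, F, A are collinear ∩ DA ⟂ EF]
2. A_y = -301/125  [E, F, A are collinear ∩ DA ⟂ EF]
   → A = (-157/125, -301/125)
3. B_x = 145619/72125  [D, F, B are collinear ∩ AB ⟂ DF]
4. B_y = -183519/72125  [D, F, B are collinear ∩ AB ⟂ DF]
   → B = (145619/72125, -183519/72125)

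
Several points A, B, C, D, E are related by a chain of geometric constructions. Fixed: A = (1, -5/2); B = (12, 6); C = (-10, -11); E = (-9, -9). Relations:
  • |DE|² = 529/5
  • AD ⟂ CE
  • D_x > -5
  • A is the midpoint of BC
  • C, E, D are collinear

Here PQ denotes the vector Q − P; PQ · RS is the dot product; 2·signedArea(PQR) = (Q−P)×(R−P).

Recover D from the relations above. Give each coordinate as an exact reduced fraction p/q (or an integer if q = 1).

1. D_x = -22/5  [C, E, D are collinear ∩ AD ⟂ CE]
2. D_y = 1/5  [C, E, D are collinear ∩ AD ⟂ CE]
   → D = (-22/5, 1/5)

D = (-22/5, 1/5)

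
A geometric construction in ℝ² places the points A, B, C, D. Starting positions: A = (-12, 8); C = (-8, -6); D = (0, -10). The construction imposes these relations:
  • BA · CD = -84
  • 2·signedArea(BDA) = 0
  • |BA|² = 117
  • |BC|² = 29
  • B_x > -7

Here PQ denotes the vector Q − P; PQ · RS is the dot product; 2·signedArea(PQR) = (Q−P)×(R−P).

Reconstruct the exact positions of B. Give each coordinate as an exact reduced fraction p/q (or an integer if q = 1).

1. B_x = -6  [2·signedArea(BDA) = 0 ∩ BA · CD = -84]
2. B_y = -1  [2·signedArea(BDA) = 0 ∩ BA · CD = -84]
   → B = (-6, -1)

B = (-6, -1)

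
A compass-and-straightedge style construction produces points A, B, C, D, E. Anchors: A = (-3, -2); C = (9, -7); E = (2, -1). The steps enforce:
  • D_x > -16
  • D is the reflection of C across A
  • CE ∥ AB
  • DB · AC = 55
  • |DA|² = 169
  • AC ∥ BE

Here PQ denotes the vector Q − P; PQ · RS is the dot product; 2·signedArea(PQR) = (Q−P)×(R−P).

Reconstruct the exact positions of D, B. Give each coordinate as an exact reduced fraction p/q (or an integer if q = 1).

B = (-10, 4)
D = (-15, 3)

1. D_x = -15  [D is the reflection of C across A]
2. D_y = 3  [D is the reflection of C across A]
   → D = (-15, 3)
3. B_x = -10  [AC ∥ BE ∩ CE ∥ AB]
4. B_y = 4  [AC ∥ BE ∩ CE ∥ AB]
   → B = (-10, 4)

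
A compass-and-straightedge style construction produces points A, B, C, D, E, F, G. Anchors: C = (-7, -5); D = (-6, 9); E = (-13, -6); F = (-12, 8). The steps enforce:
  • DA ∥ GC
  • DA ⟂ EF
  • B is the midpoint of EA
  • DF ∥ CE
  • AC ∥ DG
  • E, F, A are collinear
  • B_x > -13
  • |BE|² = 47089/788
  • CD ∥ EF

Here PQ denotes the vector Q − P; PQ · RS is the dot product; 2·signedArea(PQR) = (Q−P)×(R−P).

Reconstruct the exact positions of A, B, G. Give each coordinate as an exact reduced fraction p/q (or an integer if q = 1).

A = (-2344/197, 1856/197)
B = (-4905/394, 337/197)
G = (-217/197, -1068/197)

1. A_x = -2344/197  [E, F, A are collinear ∩ DA ⟂ EF]
2. A_y = 1856/197  [E, F, A are collinear ∩ DA ⟂ EF]
   → A = (-2344/197, 1856/197)
3. B_x = -4905/394  [B is the midpoint of EA]
4. B_y = 337/197  [B is the midpoint of EA]
   → B = (-4905/394, 337/197)
5. G_x = -217/197  [DA ∥ GC ∩ AC ∥ DG]
6. G_y = -1068/197  [DA ∥ GC ∩ AC ∥ DG]
   → G = (-217/197, -1068/197)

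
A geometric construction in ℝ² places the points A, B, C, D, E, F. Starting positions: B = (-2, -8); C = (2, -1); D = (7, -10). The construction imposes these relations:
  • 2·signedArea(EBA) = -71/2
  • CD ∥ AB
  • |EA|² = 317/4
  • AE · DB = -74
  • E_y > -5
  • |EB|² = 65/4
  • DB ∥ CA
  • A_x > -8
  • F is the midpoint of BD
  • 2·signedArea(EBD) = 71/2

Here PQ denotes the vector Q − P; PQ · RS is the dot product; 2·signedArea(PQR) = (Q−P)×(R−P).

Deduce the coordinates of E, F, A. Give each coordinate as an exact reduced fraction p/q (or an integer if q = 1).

A = (-7, 1)
E = (0, -9/2)
F = (5/2, -9)

1. F_x = 5/2  [F is the midpoint of BD]
2. F_y = -9  [F is the midpoint of BD]
   → F = (5/2, -9)
3. A_x = -7  [CD ∥ AB ∩ DB ∥ CA]
4. A_y = 1  [CD ∥ AB ∩ DB ∥ CA]
   → A = (-7, 1)
5. E_x = 0  [2·signedArea(EBD) = 71/2 ∩ AE · DB = -74]
6. E_y = -9/2  [2·signedArea(EBD) = 71/2 ∩ AE · DB = -74]
   → E = (0, -9/2)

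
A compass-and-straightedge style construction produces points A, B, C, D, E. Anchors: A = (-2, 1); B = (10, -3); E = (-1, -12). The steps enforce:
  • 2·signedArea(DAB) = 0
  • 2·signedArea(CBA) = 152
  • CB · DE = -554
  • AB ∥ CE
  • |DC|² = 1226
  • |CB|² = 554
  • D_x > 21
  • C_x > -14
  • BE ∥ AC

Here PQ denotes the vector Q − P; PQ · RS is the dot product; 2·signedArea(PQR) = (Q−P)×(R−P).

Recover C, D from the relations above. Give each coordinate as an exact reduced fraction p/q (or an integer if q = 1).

C = (-13, -8)
D = (22, -7)

1. C_x = -13  [AB ∥ CE ∩ BE ∥ AC]
2. C_y = -8  [AB ∥ CE ∩ BE ∥ AC]
   → C = (-13, -8)
3. D_x = 22  [2·signedArea(DAB) = 0 ∩ CB · DE = -554]
4. D_y = -7  [2·signedArea(DAB) = 0 ∩ CB · DE = -554]
   → D = (22, -7)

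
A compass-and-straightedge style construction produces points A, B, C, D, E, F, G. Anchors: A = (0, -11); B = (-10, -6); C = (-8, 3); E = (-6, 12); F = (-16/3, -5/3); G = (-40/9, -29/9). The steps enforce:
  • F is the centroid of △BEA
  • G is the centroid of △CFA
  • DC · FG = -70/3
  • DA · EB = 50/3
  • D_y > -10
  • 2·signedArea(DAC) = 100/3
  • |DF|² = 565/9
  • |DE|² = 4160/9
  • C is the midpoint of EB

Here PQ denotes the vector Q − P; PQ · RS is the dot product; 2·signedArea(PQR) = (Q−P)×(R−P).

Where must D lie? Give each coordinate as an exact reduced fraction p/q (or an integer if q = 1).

D = (-10/3, -28/3)

1. D_x = -10/3  [2·signedArea(DAC) = 100/3 ∩ DA · EB = 50/3]
2. D_y = -28/3  [2·signedArea(DAC) = 100/3 ∩ DA · EB = 50/3]
   → D = (-10/3, -28/3)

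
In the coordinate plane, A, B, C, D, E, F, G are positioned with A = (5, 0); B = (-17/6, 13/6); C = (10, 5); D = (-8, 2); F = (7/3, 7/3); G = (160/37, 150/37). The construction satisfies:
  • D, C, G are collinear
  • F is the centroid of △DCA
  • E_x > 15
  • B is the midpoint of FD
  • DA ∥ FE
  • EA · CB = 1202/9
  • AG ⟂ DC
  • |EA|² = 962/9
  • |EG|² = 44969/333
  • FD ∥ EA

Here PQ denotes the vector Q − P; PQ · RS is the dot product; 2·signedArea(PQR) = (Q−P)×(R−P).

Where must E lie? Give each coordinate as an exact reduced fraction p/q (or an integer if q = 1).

1. E_x = 46/3  [FD ∥ EA ∩ DA ∥ FE]
2. E_y = 1/3  [FD ∥ EA ∩ DA ∥ FE]
   → E = (46/3, 1/3)

E = (46/3, 1/3)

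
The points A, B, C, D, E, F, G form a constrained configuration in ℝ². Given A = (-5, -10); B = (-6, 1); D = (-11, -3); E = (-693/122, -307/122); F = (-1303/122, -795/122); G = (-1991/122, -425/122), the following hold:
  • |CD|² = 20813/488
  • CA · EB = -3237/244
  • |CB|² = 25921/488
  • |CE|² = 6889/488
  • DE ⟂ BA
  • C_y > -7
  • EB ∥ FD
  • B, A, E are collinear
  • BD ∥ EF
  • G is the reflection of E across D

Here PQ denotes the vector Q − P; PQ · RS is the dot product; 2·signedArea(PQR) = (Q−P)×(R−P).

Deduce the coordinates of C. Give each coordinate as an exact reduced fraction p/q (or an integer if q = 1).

1. C_x = -1303/244  [line 39/122·x + -429/122·y + -4953/244 = 0 ∩ |CD|² = 20813/488]
2. C_y = -1527/244  [line 39/122·x + -429/122·y + -4953/244 = 0 ∩ |CD|² = 20813/488]
   → C = (-1303/244, -1527/244)

C = (-1303/244, -1527/244)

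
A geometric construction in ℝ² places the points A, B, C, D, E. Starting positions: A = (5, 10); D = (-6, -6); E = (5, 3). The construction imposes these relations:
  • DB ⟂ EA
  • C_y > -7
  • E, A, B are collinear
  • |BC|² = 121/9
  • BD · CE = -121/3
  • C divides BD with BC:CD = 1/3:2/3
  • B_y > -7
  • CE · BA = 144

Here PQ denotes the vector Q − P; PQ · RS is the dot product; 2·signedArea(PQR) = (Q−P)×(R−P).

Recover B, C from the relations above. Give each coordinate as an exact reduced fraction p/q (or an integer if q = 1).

1. B_x = 5  [E, A, B are collinear ∩ DB ⟂ EA]
2. B_y = -6  [E, A, B are collinear ∩ DB ⟂ EA]
   → B = (5, -6)
3. C_x = 4/3  [C divides BD with BC:CD = 1/3:2/3]
4. C_y = -6  [C divides BD with BC:CD = 1/3:2/3]
   → C = (4/3, -6)

B = (5, -6)
C = (4/3, -6)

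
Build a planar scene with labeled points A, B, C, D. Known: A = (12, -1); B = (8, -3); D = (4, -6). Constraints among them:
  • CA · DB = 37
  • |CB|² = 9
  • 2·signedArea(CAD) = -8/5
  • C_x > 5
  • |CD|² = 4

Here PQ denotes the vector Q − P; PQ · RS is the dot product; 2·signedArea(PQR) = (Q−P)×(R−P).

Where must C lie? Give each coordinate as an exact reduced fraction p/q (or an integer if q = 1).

C = (28/5, -24/5)

1. C_x = 28/5  [2·signedArea(CAD) = -8/5 ∩ CA · DB = 37]
2. C_y = -24/5  [2·signedArea(CAD) = -8/5 ∩ CA · DB = 37]
   → C = (28/5, -24/5)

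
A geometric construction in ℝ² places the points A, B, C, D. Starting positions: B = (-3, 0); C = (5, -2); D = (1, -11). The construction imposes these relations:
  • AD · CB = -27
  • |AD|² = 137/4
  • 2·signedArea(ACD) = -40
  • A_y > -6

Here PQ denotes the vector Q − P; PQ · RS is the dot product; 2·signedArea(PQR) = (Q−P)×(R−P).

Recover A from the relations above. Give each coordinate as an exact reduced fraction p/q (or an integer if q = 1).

1. A_x = -1  [AD · CB = -27 ∩ 2·signedArea(ACD) = -40]
2. A_y = -11/2  [AD · CB = -27 ∩ 2·signedArea(ACD) = -40]
   → A = (-1, -11/2)

A = (-1, -11/2)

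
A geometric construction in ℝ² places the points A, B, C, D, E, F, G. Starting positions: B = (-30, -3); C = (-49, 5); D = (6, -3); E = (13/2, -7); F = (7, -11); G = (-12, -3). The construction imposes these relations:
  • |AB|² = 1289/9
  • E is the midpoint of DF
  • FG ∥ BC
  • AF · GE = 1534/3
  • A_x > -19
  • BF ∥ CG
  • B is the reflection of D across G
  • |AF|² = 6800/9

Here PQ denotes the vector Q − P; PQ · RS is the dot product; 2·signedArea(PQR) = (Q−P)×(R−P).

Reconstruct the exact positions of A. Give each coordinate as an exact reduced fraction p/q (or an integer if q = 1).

A = (-55/3, -1/3)

1. A_x = -55/3  [line -37/2·x + 4·y + -2027/6 = 0 ∩ |AB|² = 1289/9]
2. A_y = -1/3  [line -37/2·x + 4·y + -2027/6 = 0 ∩ |AB|² = 1289/9]
   → A = (-55/3, -1/3)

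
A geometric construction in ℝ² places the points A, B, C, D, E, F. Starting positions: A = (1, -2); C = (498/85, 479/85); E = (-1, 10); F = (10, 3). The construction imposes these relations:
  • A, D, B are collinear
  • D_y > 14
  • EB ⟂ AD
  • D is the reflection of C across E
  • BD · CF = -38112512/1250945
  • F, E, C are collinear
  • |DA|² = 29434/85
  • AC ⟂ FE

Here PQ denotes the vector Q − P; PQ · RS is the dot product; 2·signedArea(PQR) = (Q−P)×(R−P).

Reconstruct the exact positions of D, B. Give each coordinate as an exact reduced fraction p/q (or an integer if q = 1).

B = (-5600602/1250945, 10154819/1250945)
D = (-668/85, 1221/85)

1. D_x = -668/85  [D is the reflection of C across E]
2. D_y = 1221/85  [D is the reflection of C across E]
   → D = (-668/85, 1221/85)
3. B_x = -5600602/1250945  [A, D, B are collinear ∩ EB ⟂ AD]
4. B_y = 10154819/1250945  [A, D, B are collinear ∩ EB ⟂ AD]
   → B = (-5600602/1250945, 10154819/1250945)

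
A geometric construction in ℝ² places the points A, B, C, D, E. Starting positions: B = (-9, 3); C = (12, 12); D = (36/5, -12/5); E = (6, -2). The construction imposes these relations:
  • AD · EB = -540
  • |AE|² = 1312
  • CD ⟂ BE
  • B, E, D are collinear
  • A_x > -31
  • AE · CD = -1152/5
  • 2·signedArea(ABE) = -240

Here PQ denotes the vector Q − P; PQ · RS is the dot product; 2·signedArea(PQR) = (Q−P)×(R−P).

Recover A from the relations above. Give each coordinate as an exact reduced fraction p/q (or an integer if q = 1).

A = (-30, -6)

1. A_x = -30  [2·signedArea(ABE) = -240 ∩ AD · EB = -540]
2. A_y = -6  [2·signedArea(ABE) = -240 ∩ AD · EB = -540]
   → A = (-30, -6)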